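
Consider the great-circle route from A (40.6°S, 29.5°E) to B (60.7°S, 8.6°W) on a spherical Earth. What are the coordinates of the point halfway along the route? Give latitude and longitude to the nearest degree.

≈ (52°S, 15°E)

From cos δ = sin φ₁ sin φ₂ + cos φ₁ cos φ₂ cos Δλ, the central angle is δ ≈ 0.536 rad (30.7°).
Interpolate at f = 1/2 with slerp weights a = sin((1−f)δ)/sin δ ≈ 0.518, b = sin(fδ)/sin δ ≈ 0.518.
p = a·p₁ + b·p₂ ≈ (0.594, 0.156, -0.790); φ = arcsin(p_z) ≈ -52.15°, λ = atan2(p_y, p_x) ≈ 14.72°.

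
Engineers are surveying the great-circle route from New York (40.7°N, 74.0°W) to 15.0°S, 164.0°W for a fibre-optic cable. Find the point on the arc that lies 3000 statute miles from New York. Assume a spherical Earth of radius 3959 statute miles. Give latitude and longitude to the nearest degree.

Write both endpoints as unit vectors p₁, p₂ with components (cos φ cos λ, cos φ sin λ, sin φ).
The central angle between the endpoints is δ = arccos(p₁·p₂) ≈ 1.740 rad (99.7°). The total great-circle distance is δ·R ≈ 1.740 × 3959 ≈ 6890 mi, so the target fraction is f = 3000/6890 ≈ 0.435.
Interpolate at f ≈ 0.435 with slerp weights a = sin((1−f)δ)/sin δ ≈ 0.844, b = sin(fδ)/sin δ ≈ 0.697.
p = a·p₁ + b·p₂ ≈ (-0.471, -0.801, 0.370); φ = arcsin(p_z) ≈ 21.71°, λ = atan2(p_y, p_x) ≈ -120.47°.

≈ 22°N, 120°W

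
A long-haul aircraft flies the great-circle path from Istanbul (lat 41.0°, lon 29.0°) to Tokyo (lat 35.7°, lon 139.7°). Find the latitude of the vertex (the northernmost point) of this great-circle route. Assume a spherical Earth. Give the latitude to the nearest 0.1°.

The great circle lies in the plane with unit normal n̂ = (p₁ × p₂)/|p₁ × p₂|.
Here n̂_z ≈ +0.581; the vertex latitude is φ_max = arccos|n̂_z| ≈ 54.5°.

≈ 54.5°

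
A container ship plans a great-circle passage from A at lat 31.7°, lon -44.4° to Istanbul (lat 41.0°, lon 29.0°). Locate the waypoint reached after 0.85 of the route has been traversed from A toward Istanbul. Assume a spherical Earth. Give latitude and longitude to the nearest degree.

Convert each endpoint to a unit vector on the sphere (x = cos φ cos λ, y = cos φ sin λ, z = sin φ).
The central angle between the endpoints is δ = arccos(p₁·p₂) ≈ 1.014 rad (58.1°).
Interpolate at f = 0.85 with slerp weights a = sin((1−f)δ)/sin δ ≈ 0.178, b = sin(fδ)/sin δ ≈ 0.894.
p = a·p₁ + b·p₂ ≈ (0.699, 0.221, 0.680); φ = arcsin(p_z) ≈ 42.88°, λ = atan2(p_y, p_x) ≈ 17.55°.

≈ lat 43°, lon 18°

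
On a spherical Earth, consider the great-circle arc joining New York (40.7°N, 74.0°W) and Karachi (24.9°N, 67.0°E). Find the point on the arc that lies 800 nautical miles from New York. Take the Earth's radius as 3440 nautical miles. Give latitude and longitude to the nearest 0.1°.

≈ (50.8°N, 61.5°W)

The haversine formula gives a central angle δ ≈ 1.834 rad (105.1°) between the endpoints. The total great-circle distance is δ·R ≈ 1.834 × 3440 ≈ 6308 nmi, so the target fraction is f = 800/6308 ≈ 0.127.
Interpolate at f ≈ 0.127 with slerp weights a = sin((1−f)δ)/sin δ ≈ 1.035, b = sin(fδ)/sin δ ≈ 0.239.
p = a·p₁ + b·p₂ ≈ (0.301, -0.555, 0.775); φ = arcsin(p_z) ≈ 50.85°, λ = atan2(p_y, p_x) ≈ -61.54°.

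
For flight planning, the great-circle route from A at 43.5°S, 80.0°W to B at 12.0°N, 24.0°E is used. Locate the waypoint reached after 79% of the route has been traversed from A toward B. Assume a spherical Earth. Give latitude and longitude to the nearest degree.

From cos δ = sin φ₁ sin φ₂ + cos φ₁ cos φ₂ cos Δλ, the central angle is δ ≈ 1.891 rad (108.3°).
Interpolate at f = 0.79 with slerp weights a = sin((1−f)δ)/sin δ ≈ 0.407, b = sin(fδ)/sin δ ≈ 1.050.
p = a·p₁ + b·p₂ ≈ (0.990, 0.127, -0.062); φ = arcsin(p_z) ≈ -3.56°, λ = atan2(p_y, p_x) ≈ 7.30°.

≈ 4°S, 7°E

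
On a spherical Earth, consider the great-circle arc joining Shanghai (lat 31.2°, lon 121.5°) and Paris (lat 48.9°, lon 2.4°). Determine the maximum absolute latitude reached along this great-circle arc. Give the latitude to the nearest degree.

The great circle lies in the plane with unit normal n̂ = (p₁ × p₂)/|p₁ × p₂|.
Here n̂_z ≈ -0.495; the vertex latitude is φ_max = arccos|n̂_z| ≈ 60.3°.
Check via Clairaut: cos φ_max = |cos φ₁| · sin C = cos(31.2°)·sin(35.3°) ≈ 0.495, again giving ≈ 60.3°.

≈ 60°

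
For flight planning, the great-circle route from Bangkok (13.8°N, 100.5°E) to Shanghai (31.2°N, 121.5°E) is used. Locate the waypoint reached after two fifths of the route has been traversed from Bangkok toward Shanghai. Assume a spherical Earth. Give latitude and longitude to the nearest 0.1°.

Convert each endpoint to a unit vector on the sphere (x = cos φ cos λ, y = cos φ sin λ, z = sin φ).
The central angle between the endpoints is δ = arccos(p₁·p₂) ≈ 0.453 rad (26.0°).
Interpolate at f = 2/5 with slerp weights a = sin((1−f)δ)/sin δ ≈ 0.613, b = sin(fδ)/sin δ ≈ 0.412.
p = a·p₁ + b·p₂ ≈ (-0.293, 0.886, 0.360); φ = arcsin(p_z) ≈ 21.08°, λ = atan2(p_y, p_x) ≈ 108.27°.

≈ 21.1°N, 108.3°E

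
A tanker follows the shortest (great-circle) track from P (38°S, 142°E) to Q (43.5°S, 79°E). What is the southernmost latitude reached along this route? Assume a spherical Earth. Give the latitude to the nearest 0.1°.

The great circle lies in the plane with unit normal n̂ = (p₁ × p₂)/|p₁ × p₂|.
Here n̂_z ≈ -0.698; the vertex latitude is φ_max = arccos|n̂_z| ≈ 45.8°.
Check via Clairaut: cos φ_max = |cos φ₁| · sin C = cos(38.0°)·sin(117.7°) ≈ 0.698, again giving ≈ 45.8°.

≈ 45.8°S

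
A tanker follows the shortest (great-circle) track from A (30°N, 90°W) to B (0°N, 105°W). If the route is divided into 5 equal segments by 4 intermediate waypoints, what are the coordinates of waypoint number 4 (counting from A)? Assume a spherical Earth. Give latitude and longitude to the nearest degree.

≈ (6°N, 102°W)

Convert each endpoint to a unit vector on the sphere (x = cos φ cos λ, y = cos φ sin λ, z = sin φ).
The central angle between the endpoints is δ = arccos(p₁·p₂) ≈ 0.580 rad (33.2°).
Interpolate at f = 4/5 with slerp weights a = sin((1−f)δ)/sin δ ≈ 0.211, b = sin(fδ)/sin δ ≈ 0.817.
p = a·p₁ + b·p₂ ≈ (-0.211, -0.972, 0.106); φ = arcsin(p_z) ≈ 6.06°, λ = atan2(p_y, p_x) ≈ -102.27°.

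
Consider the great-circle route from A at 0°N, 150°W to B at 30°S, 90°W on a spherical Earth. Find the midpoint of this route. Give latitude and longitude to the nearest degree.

≈ 17°S, 122°W

Write both endpoints as unit vectors p₁, p₂ with components (cos φ cos λ, cos φ sin λ, sin φ).
The central angle between the endpoints is δ = arccos(p₁·p₂) ≈ 1.123 rad (64.3°).
Interpolate at f = 1/2 with slerp weights a = sin((1−f)δ)/sin δ ≈ 0.591, b = sin(fδ)/sin δ ≈ 0.591.
p = a·p₁ + b·p₂ ≈ (-0.512, -0.807, -0.295); φ = arcsin(p_z) ≈ -17.18°, λ = atan2(p_y, p_x) ≈ -122.37°.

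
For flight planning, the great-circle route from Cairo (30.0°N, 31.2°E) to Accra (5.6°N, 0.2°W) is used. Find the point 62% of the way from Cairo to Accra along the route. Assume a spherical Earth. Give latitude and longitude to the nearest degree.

≈ 15°N, 11°E

Write both endpoints as unit vectors p₁, p₂ with components (cos φ cos λ, cos φ sin λ, sin φ).
The central angle between the endpoints is δ = arccos(p₁·p₂) ≈ 0.669 rad (38.3°).
Interpolate at f = 0.62 with slerp weights a = sin((1−f)δ)/sin δ ≈ 0.405, b = sin(fδ)/sin δ ≈ 0.650.
p = a·p₁ + b·p₂ ≈ (0.947, 0.180, 0.266); φ = arcsin(p_z) ≈ 15.44°, λ = atan2(p_y, p_x) ≈ 10.74°.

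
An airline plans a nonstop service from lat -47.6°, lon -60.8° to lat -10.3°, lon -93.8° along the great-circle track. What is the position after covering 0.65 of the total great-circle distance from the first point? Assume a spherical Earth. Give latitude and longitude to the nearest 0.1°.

Convert each endpoint to a unit vector on the sphere (x = cos φ cos λ, y = cos φ sin λ, z = sin φ).
The central angle between the endpoints is δ = arccos(p₁·p₂) ≈ 0.811 rad (46.5°).
Interpolate at f = 0.65 with slerp weights a = sin((1−f)δ)/sin δ ≈ 0.386, b = sin(fδ)/sin δ ≈ 0.694.
p = a·p₁ + b·p₂ ≈ (0.082, -0.909, -0.409); φ = arcsin(p_z) ≈ -24.17°, λ = atan2(p_y, p_x) ≈ -84.85°.

≈ lat -24.2°, lon -84.9°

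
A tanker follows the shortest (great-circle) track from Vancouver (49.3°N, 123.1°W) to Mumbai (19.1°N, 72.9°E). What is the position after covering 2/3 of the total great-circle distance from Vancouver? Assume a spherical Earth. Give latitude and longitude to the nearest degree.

From cos δ = sin φ₁ sin φ₂ + cos φ₁ cos φ₂ cos Δλ, the central angle is δ ≈ 1.922 rad (110.1°).
Interpolate at f = 2/3 with slerp weights a = sin((1−f)δ)/sin δ ≈ 0.637, b = sin(fδ)/sin δ ≈ 1.021.
p = a·p₁ + b·p₂ ≈ (0.057, 0.574, 0.817); φ = arcsin(p_z) ≈ 54.76°, λ = atan2(p_y, p_x) ≈ 84.34°.

≈ 55°N, 84°E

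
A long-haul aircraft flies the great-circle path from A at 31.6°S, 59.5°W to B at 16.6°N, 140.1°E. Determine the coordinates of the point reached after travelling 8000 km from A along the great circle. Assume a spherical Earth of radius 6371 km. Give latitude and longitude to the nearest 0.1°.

≈ 39.3°S, 151.4°W

Write both endpoints as unit vectors p₁, p₂ with components (cos φ cos λ, cos φ sin λ, sin φ).
The central angle between the endpoints is δ = arccos(p₁·p₂) ≈ 2.735 rad (156.7°). The total great-circle distance is δ·R ≈ 2.735 × 6371 ≈ 17427 km, so the target fraction is f = 8000/17427 ≈ 0.459.
Interpolate at f ≈ 0.459 with slerp weights a = sin((1−f)δ)/sin δ ≈ 2.520, b = sin(fδ)/sin δ ≈ 2.406.
p = a·p₁ + b·p₂ ≈ (-0.680, -0.370, -0.633); φ = arcsin(p_z) ≈ -39.29°, λ = atan2(p_y, p_x) ≈ -151.40°.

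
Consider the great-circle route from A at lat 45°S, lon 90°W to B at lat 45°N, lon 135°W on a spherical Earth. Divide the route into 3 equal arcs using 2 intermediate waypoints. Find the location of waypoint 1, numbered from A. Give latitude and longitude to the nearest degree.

Convert each endpoint to a unit vector on the sphere (x = cos φ cos λ, y = cos φ sin λ, z = sin φ).
The central angle between the endpoints is δ = arccos(p₁·p₂) ≈ 1.718 rad (98.4°).
Interpolate at f = 1/3 with slerp weights a = sin((1−f)δ)/sin δ ≈ 0.921, b = sin(fδ)/sin δ ≈ 0.548.
p = a·p₁ + b·p₂ ≈ (-0.274, -0.925, -0.264); φ = arcsin(p_z) ≈ -15.29°, λ = atan2(p_y, p_x) ≈ -106.49°.

≈ lat 15°S, lon 106°W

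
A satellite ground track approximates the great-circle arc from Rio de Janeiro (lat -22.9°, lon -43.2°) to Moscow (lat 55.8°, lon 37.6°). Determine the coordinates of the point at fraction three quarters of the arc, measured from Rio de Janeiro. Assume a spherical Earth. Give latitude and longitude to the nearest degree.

Write both endpoints as unit vectors p₁, p₂ with components (cos φ cos λ, cos φ sin λ, sin φ).
The central angle between the endpoints is δ = arccos(p₁·p₂) ≈ 1.812 rad (103.8°).
Interpolate at f = 3/4 with slerp weights a = sin((1−f)δ)/sin δ ≈ 0.451, b = sin(fδ)/sin δ ≈ 1.007.
p = a·p₁ + b·p₂ ≈ (0.751, 0.061, 0.657); φ = arcsin(p_z) ≈ 41.10°, λ = atan2(p_y, p_x) ≈ 4.65°.

≈ lat 41°, lon 5°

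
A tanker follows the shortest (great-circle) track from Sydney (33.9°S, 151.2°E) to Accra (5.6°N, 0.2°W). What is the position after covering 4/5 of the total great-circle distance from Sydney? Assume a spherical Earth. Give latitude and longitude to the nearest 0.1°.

≈ 16.1°S, 18.0°E

The haversine formula gives a central angle δ ≈ 2.465 rad (141.2°) between the endpoints.
Interpolate at f = 4/5 with slerp weights a = sin((1−f)δ)/sin δ ≈ 0.756, b = sin(fδ)/sin δ ≈ 1.470.
p = a·p₁ + b·p₂ ≈ (0.913, 0.297, -0.278); φ = arcsin(p_z) ≈ -16.15°, λ = atan2(p_y, p_x) ≈ 18.02°.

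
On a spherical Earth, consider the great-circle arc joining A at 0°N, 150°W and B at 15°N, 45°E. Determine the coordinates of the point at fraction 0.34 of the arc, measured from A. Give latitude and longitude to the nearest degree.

From cos δ = sin φ₁ sin φ₂ + cos φ₁ cos φ₂ cos Δλ, the central angle is δ ≈ 2.773 rad (158.9°).
Interpolate at f = 0.34 with slerp weights a = sin((1−f)δ)/sin δ ≈ 2.686, b = sin(fδ)/sin δ ≈ 2.249.
p = a·p₁ + b·p₂ ≈ (-0.790, 0.193, 0.582); φ = arcsin(p_z) ≈ 35.60°, λ = atan2(p_y, p_x) ≈ 166.25°.

≈ 36°N, 166°E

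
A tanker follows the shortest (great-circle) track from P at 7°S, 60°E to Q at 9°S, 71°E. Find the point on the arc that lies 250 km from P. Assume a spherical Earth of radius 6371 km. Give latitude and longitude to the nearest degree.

≈ 7°S, 62°E

Write both endpoints as unit vectors p₁, p₂ with components (cos φ cos λ, cos φ sin λ, sin φ).
The central angle between the endpoints is δ = arccos(p₁·p₂) ≈ 0.193 rad (11.1°). The total great-circle distance is δ·R ≈ 0.193 × 6371 ≈ 1231 km, so the target fraction is f = 250/1231 ≈ 0.203.
Interpolate at f ≈ 0.203 with slerp weights a = sin((1−f)δ)/sin δ ≈ 0.799, b = sin(fδ)/sin δ ≈ 0.204.
p = a·p₁ + b·p₂ ≈ (0.462, 0.877, -0.129); φ = arcsin(p_z) ≈ -7.43°, λ = atan2(p_y, p_x) ≈ 62.22°.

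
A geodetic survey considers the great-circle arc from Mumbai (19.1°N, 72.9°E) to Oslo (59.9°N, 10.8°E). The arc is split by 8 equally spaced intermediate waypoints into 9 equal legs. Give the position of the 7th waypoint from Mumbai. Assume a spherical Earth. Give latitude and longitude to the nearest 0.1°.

≈ 54.4°N, 33.2°E

Write both endpoints as unit vectors p₁, p₂ with components (cos φ cos λ, cos φ sin λ, sin φ).
The central angle between the endpoints is δ = arccos(p₁·p₂) ≈ 1.042 rad (59.7°).
Interpolate at f = 7/9 with slerp weights a = sin((1−f)δ)/sin δ ≈ 0.266, b = sin(fδ)/sin δ ≈ 0.839.
p = a·p₁ + b·p₂ ≈ (0.487, 0.319, 0.813); φ = arcsin(p_z) ≈ 54.39°, λ = atan2(p_y, p_x) ≈ 33.20°.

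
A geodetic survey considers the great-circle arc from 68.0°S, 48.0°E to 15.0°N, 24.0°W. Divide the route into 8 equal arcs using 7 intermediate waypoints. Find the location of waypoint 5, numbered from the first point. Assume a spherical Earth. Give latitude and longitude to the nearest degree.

≈ 19°S, 11°W

The haversine formula gives a central angle δ ≈ 1.699 rad (97.4°) between the endpoints.
Interpolate at f = 5/8 with slerp weights a = sin((1−f)δ)/sin δ ≈ 0.600, b = sin(fδ)/sin δ ≈ 0.881.
p = a·p₁ + b·p₂ ≈ (0.927, -0.179, -0.328); φ = arcsin(p_z) ≈ -19.17°, λ = atan2(p_y, p_x) ≈ -10.92°.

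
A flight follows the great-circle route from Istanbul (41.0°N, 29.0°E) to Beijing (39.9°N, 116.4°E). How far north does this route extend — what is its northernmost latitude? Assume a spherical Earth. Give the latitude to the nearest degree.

The great circle lies in the plane with unit normal n̂ = (p₁ × p₂)/|p₁ × p₂|.
Here n̂_z ≈ +0.647; the vertex latitude is φ_max = arccos|n̂_z| ≈ 49.7°.
Check via Clairaut: cos φ_max = |cos φ₁| · sin C = cos(41.0°)·sin(59.0°) ≈ 0.647, again giving ≈ 49.7°.

≈ 50°N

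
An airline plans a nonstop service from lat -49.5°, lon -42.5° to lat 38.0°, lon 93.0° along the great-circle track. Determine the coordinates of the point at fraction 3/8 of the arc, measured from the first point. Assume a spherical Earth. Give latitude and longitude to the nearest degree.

≈ lat -28°, lon 25°

Write both endpoints as unit vectors p₁, p₂ with components (cos φ cos λ, cos φ sin λ, sin φ).
The central angle between the endpoints is δ = arccos(p₁·p₂) ≈ 2.556 rad (146.4°).
Interpolate at f = 3/8 with slerp weights a = sin((1−f)δ)/sin δ ≈ 1.808, b = sin(fδ)/sin δ ≈ 1.480.
p = a·p₁ + b·p₂ ≈ (0.805, 0.371, -0.464); φ = arcsin(p_z) ≈ -27.62°, λ = atan2(p_y, p_x) ≈ 24.77°.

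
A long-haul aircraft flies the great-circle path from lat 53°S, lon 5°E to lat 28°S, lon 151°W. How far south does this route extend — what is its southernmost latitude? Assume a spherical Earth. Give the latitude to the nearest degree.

The great circle lies in the plane with unit normal n̂ = (p₁ × p₂)/|p₁ × p₂|.
Here n̂_z ≈ -0.217; the vertex latitude is φ_max = arccos|n̂_z| ≈ 77.4°.
Check via Clairaut: cos φ_max = |cos φ₁| · sin C = cos(53.0°)·sin(158.8°) ≈ 0.217, again giving ≈ 77.4°.

≈ 77°S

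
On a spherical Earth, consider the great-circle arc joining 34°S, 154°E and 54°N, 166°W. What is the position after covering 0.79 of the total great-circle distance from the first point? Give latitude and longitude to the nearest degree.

Convert each endpoint to a unit vector on the sphere (x = cos φ cos λ, y = cos φ sin λ, z = sin φ).
The central angle between the endpoints is δ = arccos(p₁·p₂) ≈ 1.650 rad (94.5°).
Interpolate at f = 0.79 with slerp weights a = sin((1−f)δ)/sin δ ≈ 0.341, b = sin(fδ)/sin δ ≈ 0.968.
p = a·p₁ + b·p₂ ≈ (-0.806, -0.014, 0.592); φ = arcsin(p_z) ≈ 36.32°, λ = atan2(p_y, p_x) ≈ -179.02°.

≈ 36°N, 179°W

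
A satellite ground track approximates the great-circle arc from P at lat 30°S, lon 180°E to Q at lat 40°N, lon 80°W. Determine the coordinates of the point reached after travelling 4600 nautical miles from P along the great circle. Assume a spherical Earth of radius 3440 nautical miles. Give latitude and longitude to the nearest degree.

The haversine formula gives a central angle δ ≈ 2.023 rad (115.9°) between the endpoints. The total great-circle distance is δ·R ≈ 2.023 × 3440 ≈ 6958 nmi, so the target fraction is f = 4600/6958 ≈ 0.661.
Interpolate at f ≈ 0.661 with slerp weights a = sin((1−f)δ)/sin δ ≈ 0.704, b = sin(fδ)/sin δ ≈ 1.081.
p = a·p₁ + b·p₂ ≈ (-0.465, -0.816, 0.343); φ = arcsin(p_z) ≈ 20.08°, λ = atan2(p_y, p_x) ≈ -119.71°.

≈ lat 20°N, lon 120°W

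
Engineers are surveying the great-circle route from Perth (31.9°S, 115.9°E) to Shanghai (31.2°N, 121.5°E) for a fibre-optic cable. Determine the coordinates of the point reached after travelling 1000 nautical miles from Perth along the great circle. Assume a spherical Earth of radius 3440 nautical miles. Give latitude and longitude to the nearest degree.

Write both endpoints as unit vectors p₁, p₂ with components (cos φ cos λ, cos φ sin λ, sin φ).
The central angle between the endpoints is δ = arccos(p₁·p₂) ≈ 1.105 rad (63.3°). The total great-circle distance is δ·R ≈ 1.105 × 3440 ≈ 3802 nmi, so the target fraction is f = 1000/3802 ≈ 0.263.
Interpolate at f ≈ 0.263 with slerp weights a = sin((1−f)δ)/sin δ ≈ 0.814, b = sin(fδ)/sin δ ≈ 0.321.
p = a·p₁ + b·p₂ ≈ (-0.445, 0.856, -0.264); φ = arcsin(p_z) ≈ -15.31°, λ = atan2(p_y, p_x) ≈ 117.49°.

≈ (15°S, 117°E)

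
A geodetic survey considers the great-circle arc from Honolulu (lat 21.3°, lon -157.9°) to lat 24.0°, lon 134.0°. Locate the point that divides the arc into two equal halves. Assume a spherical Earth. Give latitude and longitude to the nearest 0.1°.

The haversine formula gives a central angle δ ≈ 1.087 rad (62.3°) between the endpoints.
Interpolate at f = 1/2 with slerp weights a = sin((1−f)δ)/sin δ ≈ 0.584, b = sin(fδ)/sin δ ≈ 0.584.
p = a·p₁ + b·p₂ ≈ (-0.875, 0.179, 0.450); φ = arcsin(p_z) ≈ 26.73°, λ = atan2(p_y, p_x) ≈ 168.43°.

≈ lat 26.7°, lon 168.4°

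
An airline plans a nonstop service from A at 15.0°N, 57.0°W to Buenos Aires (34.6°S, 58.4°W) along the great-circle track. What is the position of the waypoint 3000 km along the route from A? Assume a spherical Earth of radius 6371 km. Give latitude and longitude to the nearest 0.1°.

≈ 12.0°S, 57.7°W

The haversine formula gives a central angle δ ≈ 0.866 rad (49.6°) between the endpoints. The total great-circle distance is δ·R ≈ 0.866 × 6371 ≈ 5517 km, so the target fraction is f = 3000/5517 ≈ 0.544.
Interpolate at f ≈ 0.544 with slerp weights a = sin((1−f)δ)/sin δ ≈ 0.505, b = sin(fδ)/sin δ ≈ 0.596.
p = a·p₁ + b·p₂ ≈ (0.523, -0.827, -0.207); φ = arcsin(p_z) ≈ -11.97°, λ = atan2(p_y, p_x) ≈ -57.70°.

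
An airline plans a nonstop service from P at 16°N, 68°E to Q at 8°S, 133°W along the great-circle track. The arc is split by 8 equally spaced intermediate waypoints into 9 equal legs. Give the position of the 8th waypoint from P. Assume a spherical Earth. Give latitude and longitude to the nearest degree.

≈ 1°S, 149°W

Convert each endpoint to a unit vector on the sphere (x = cos φ cos λ, y = cos φ sin λ, z = sin φ).
The central angle between the endpoints is δ = arccos(p₁·p₂) ≈ 2.757 rad (158.0°).
Interpolate at f = 8/9 with slerp weights a = sin((1−f)δ)/sin δ ≈ 0.804, b = sin(fδ)/sin δ ≈ 1.699.
p = a·p₁ + b·p₂ ≈ (-0.858, -0.514, -0.015); φ = arcsin(p_z) ≈ -0.85°, λ = atan2(p_y, p_x) ≈ -149.09°.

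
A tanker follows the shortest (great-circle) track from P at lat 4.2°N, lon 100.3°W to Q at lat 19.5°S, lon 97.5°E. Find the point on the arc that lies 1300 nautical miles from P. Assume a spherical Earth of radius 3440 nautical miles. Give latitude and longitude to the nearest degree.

The haversine formula gives a central angle δ ≈ 2.738 rad (156.9°) between the endpoints. The total great-circle distance is δ·R ≈ 2.738 × 3440 ≈ 9418 nmi, so the target fraction is f = 1300/9418 ≈ 0.138.
Interpolate at f ≈ 0.138 with slerp weights a = sin((1−f)δ)/sin δ ≈ 1.793, b = sin(fδ)/sin δ ≈ 0.939.
p = a·p₁ + b·p₂ ≈ (-0.435, -0.882, -0.182); φ = arcsin(p_z) ≈ -10.49°, λ = atan2(p_y, p_x) ≈ -116.27°.

≈ lat 10°S, lon 116°W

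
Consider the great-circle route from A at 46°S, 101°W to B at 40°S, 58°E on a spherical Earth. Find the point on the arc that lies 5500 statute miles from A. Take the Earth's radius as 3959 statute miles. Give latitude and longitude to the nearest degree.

≈ 52°S, 53°E

Write both endpoints as unit vectors p₁, p₂ with components (cos φ cos λ, cos φ sin λ, sin φ).
The central angle between the endpoints is δ = arccos(p₁·p₂) ≈ 1.605 rad (92.0°). The total great-circle distance is δ·R ≈ 1.605 × 3959 ≈ 6355 mi, so the target fraction is f = 5500/6355 ≈ 0.865.
Interpolate at f ≈ 0.865 with slerp weights a = sin((1−f)δ)/sin δ ≈ 0.214, b = sin(fδ)/sin δ ≈ 0.984.
p = a·p₁ + b·p₂ ≈ (0.371, 0.493, -0.787); φ = arcsin(p_z) ≈ -51.89°, λ = atan2(p_y, p_x) ≈ 53.04°.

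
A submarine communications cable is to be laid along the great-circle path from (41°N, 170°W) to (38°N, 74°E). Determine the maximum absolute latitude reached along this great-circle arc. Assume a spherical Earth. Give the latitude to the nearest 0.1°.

≈ 57.3°N

The great circle lies in the plane with unit normal n̂ = (p₁ × p₂)/|p₁ × p₂|.
Here n̂_z ≈ -0.540; the vertex latitude is φ_max = arccos|n̂_z| ≈ 57.3°.
Check via Clairaut: cos φ_max = |cos φ₁| · sin C = cos(41.0°)·sin(45.7°) ≈ 0.540, again giving ≈ 57.3°.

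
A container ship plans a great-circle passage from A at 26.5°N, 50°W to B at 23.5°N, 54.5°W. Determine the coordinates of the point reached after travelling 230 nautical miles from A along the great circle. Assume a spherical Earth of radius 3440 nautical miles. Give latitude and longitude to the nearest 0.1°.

Convert each endpoint to a unit vector on the sphere (x = cos φ cos λ, y = cos φ sin λ, z = sin φ).
The central angle between the endpoints is δ = arccos(p₁·p₂) ≈ 0.088 rad (5.1°). The total great-circle distance is δ·R ≈ 0.088 × 3440 ≈ 304 nmi, so the target fraction is f = 230/304 ≈ 0.757.
Interpolate at f ≈ 0.757 with slerp weights a = sin((1−f)δ)/sin δ ≈ 0.244, b = sin(fδ)/sin δ ≈ 0.757.
p = a·p₁ + b·p₂ ≈ (0.543, -0.732, 0.411); φ = arcsin(p_z) ≈ 24.24°, λ = atan2(p_y, p_x) ≈ -53.43°.

≈ 24.2°N, 53.4°W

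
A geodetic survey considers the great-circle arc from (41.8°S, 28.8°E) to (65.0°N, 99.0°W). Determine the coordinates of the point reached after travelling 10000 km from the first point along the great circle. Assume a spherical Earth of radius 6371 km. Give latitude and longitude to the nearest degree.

≈ (38°N, 16°W)

Convert each endpoint to a unit vector on the sphere (x = cos φ cos λ, y = cos φ sin λ, z = sin φ).
The central angle between the endpoints is δ = arccos(p₁·p₂) ≈ 2.493 rad (142.9°). The total great-circle distance is δ·R ≈ 2.493 × 6371 ≈ 15886 km, so the target fraction is f = 10000/15886 ≈ 0.630.
Interpolate at f ≈ 0.630 with slerp weights a = sin((1−f)δ)/sin δ ≈ 1.322, b = sin(fδ)/sin δ ≈ 1.656.
p = a·p₁ + b·p₂ ≈ (0.754, -0.217, 0.620); φ = arcsin(p_z) ≈ 38.34°, λ = atan2(p_y, p_x) ≈ -16.04°.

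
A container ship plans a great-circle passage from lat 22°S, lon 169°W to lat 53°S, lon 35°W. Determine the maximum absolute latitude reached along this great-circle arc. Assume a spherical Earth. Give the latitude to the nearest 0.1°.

The great circle lies in the plane with unit normal n̂ = (p₁ × p₂)/|p₁ × p₂|.
Here n̂_z ≈ +0.403; the vertex latitude is φ_max = arccos|n̂_z| ≈ 66.2°.
Check via Clairaut: cos φ_max = |cos φ₁| · sin C = cos(22.0°)·sin(154.2°) ≈ 0.403, again giving ≈ 66.2°.

≈ 66.2°S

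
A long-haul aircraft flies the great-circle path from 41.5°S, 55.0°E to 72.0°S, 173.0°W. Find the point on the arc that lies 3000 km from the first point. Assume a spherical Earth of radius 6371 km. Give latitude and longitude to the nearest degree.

The haversine formula gives a central angle δ ≈ 1.075 rad (61.6°) between the endpoints. The total great-circle distance is δ·R ≈ 1.075 × 6371 ≈ 6852 km, so the target fraction is f = 3000/6852 ≈ 0.438.
Interpolate at f ≈ 0.438 with slerp weights a = sin((1−f)δ)/sin δ ≈ 0.646, b = sin(fδ)/sin δ ≈ 0.516.
p = a·p₁ + b·p₂ ≈ (0.119, 0.377, -0.919); φ = arcsin(p_z) ≈ -66.71°, λ = atan2(p_y, p_x) ≈ 72.43°.

≈ 67°S, 72°E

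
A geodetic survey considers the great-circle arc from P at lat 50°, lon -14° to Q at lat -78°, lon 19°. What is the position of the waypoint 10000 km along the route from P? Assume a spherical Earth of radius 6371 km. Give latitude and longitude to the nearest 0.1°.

Convert each endpoint to a unit vector on the sphere (x = cos φ cos λ, y = cos φ sin λ, z = sin φ).
The central angle between the endpoints is δ = arccos(p₁·p₂) ≈ 2.262 rad (129.6°). The total great-circle distance is δ·R ≈ 2.262 × 6371 ≈ 14409 km, so the target fraction is f = 10000/14409 ≈ 0.694.
Interpolate at f ≈ 0.694 with slerp weights a = sin((1−f)δ)/sin δ ≈ 0.828, b = sin(fδ)/sin δ ≈ 1.298.
p = a·p₁ + b·p₂ ≈ (0.772, -0.041, -0.635); φ = arcsin(p_z) ≈ -39.41°, λ = atan2(p_y, p_x) ≈ -3.04°.

≈ lat -39.4°, lon -3.0°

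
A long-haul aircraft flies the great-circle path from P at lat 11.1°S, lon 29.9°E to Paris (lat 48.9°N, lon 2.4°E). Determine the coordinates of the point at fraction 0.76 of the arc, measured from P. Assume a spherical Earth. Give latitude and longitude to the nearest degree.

≈ lat 35°N, lon 12°E

Convert each endpoint to a unit vector on the sphere (x = cos φ cos λ, y = cos φ sin λ, z = sin φ).
The central angle between the endpoints is δ = arccos(p₁·p₂) ≈ 1.129 rad (64.7°).
Interpolate at f = 0.76 with slerp weights a = sin((1−f)δ)/sin δ ≈ 0.296, b = sin(fδ)/sin δ ≈ 0.837.
p = a·p₁ + b·p₂ ≈ (0.802, 0.168, 0.574); φ = arcsin(p_z) ≈ 35.01°, λ = atan2(p_y, p_x) ≈ 11.83°.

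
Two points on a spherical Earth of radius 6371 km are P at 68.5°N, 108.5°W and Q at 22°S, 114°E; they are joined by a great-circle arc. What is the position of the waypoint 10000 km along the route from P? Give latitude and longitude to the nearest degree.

Write both endpoints as unit vectors p₁, p₂ with components (cos φ cos λ, cos φ sin λ, sin φ).
The central angle between the endpoints is δ = arccos(p₁·p₂) ≈ 2.213 rad (126.8°). The total great-circle distance is δ·R ≈ 2.213 × 6371 ≈ 14100 km, so the target fraction is f = 10000/14100 ≈ 0.709.
Interpolate at f ≈ 0.709 with slerp weights a = sin((1−f)δ)/sin δ ≈ 0.749, b = sin(fδ)/sin δ ≈ 1.249.
p = a·p₁ + b·p₂ ≈ (-0.558, 0.797, 0.229); φ = arcsin(p_z) ≈ 13.26°, λ = atan2(p_y, p_x) ≈ 124.99°.

≈ 13°N, 125°E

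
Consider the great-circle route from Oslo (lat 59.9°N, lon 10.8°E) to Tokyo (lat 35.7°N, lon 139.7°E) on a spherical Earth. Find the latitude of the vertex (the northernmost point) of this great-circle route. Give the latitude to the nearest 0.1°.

The great circle lies in the plane with unit normal n̂ = (p₁ × p₂)/|p₁ × p₂|.
Here n̂_z ≈ +0.327; the vertex latitude is φ_max = arccos|n̂_z| ≈ 70.9°.

≈ 70.9°N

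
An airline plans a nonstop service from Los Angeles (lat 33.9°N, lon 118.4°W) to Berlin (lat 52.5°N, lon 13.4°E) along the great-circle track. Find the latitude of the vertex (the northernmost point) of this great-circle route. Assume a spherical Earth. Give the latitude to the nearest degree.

≈ 68°N

The great circle lies in the plane with unit normal n̂ = (p₁ × p₂)/|p₁ × p₂|.
Here n̂_z ≈ +0.379; the vertex latitude is φ_max = arccos|n̂_z| ≈ 67.7°.
Check via Clairaut: cos φ_max = |cos φ₁| · sin C = cos(33.9°)·sin(27.2°) ≈ 0.379, again giving ≈ 67.7°.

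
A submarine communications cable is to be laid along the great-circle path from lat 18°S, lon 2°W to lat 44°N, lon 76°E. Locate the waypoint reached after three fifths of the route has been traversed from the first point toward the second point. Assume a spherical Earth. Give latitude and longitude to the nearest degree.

Write both endpoints as unit vectors p₁, p₂ with components (cos φ cos λ, cos φ sin λ, sin φ).
The central angle between the endpoints is δ = arccos(p₁·p₂) ≈ 1.643 rad (94.2°).
Interpolate at f = 3/5 with slerp weights a = sin((1−f)δ)/sin δ ≈ 0.613, b = sin(fδ)/sin δ ≈ 0.836.
p = a·p₁ + b·p₂ ≈ (0.728, 0.563, 0.391); φ = arcsin(p_z) ≈ 23.04°, λ = atan2(p_y, p_x) ≈ 37.73°.

≈ lat 23°N, lon 38°E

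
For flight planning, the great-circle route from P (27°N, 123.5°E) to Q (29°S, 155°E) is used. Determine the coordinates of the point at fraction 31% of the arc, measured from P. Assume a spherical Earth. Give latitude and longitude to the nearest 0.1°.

≈ (9.7°N, 133.6°E)

Write both endpoints as unit vectors p₁, p₂ with components (cos φ cos λ, cos φ sin λ, sin φ).
The central angle between the endpoints is δ = arccos(p₁·p₂) ≈ 1.110 rad (63.6°).
Interpolate at f = 0.31 with slerp weights a = sin((1−f)δ)/sin δ ≈ 0.774, b = sin(fδ)/sin δ ≈ 0.377.
p = a·p₁ + b·p₂ ≈ (-0.679, 0.714, 0.169); φ = arcsin(p_z) ≈ 9.72°, λ = atan2(p_y, p_x) ≈ 133.56°.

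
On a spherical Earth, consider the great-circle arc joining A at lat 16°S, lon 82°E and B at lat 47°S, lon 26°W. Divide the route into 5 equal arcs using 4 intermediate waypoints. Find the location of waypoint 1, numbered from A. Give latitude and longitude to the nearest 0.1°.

Convert each endpoint to a unit vector on the sphere (x = cos φ cos λ, y = cos φ sin λ, z = sin φ).
The central angle between the endpoints is δ = arccos(p₁·p₂) ≈ 1.572 rad (90.1°).
Interpolate at f = 1/5 with slerp weights a = sin((1−f)δ)/sin δ ≈ 0.951, b = sin(fδ)/sin δ ≈ 0.309.
p = a·p₁ + b·p₂ ≈ (0.317, 0.813, -0.488); φ = arcsin(p_z) ≈ -29.23°, λ = atan2(p_y, p_x) ≈ 68.71°.

≈ lat 29.2°S, lon 68.7°E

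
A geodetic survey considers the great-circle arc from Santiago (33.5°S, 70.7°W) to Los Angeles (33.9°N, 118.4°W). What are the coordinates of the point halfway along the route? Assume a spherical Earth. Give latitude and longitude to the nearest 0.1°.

Convert each endpoint to a unit vector on the sphere (x = cos φ cos λ, y = cos φ sin λ, z = sin φ).
The central angle between the endpoints is δ = arccos(p₁·p₂) ≈ 1.412 rad (80.9°).
Interpolate at f = 1/2 with slerp weights a = sin((1−f)δ)/sin δ ≈ 0.657, b = sin(fδ)/sin δ ≈ 0.657.
p = a·p₁ + b·p₂ ≈ (-0.078, -0.997, 0.004); φ = arcsin(p_z) ≈ 0.22°, λ = atan2(p_y, p_x) ≈ -94.49°.

≈ 0.2°N, 94.5°W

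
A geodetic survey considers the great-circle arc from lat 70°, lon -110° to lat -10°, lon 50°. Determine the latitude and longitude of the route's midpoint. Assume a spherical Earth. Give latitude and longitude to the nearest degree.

≈ lat 49°, lon 40°

Write both endpoints as unit vectors p₁, p₂ with components (cos φ cos λ, cos φ sin λ, sin φ).
The central angle between the endpoints is δ = arccos(p₁·p₂) ≈ 2.071 rad (118.7°).
Interpolate at f = 1/2 with slerp weights a = sin((1−f)δ)/sin δ ≈ 0.980, b = sin(fδ)/sin δ ≈ 0.980.
p = a·p₁ + b·p₂ ≈ (0.506, 0.424, 0.751); φ = arcsin(p_z) ≈ 48.67°, λ = atan2(p_y, p_x) ≈ 40.00°.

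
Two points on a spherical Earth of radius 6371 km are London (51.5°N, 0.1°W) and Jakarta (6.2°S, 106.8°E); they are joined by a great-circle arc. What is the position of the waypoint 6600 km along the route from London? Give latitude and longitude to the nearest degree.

From cos δ = sin φ₁ sin φ₂ + cos φ₁ cos φ₂ cos Δλ, the central angle is δ ≈ 1.838 rad (105.3°). The total great-circle distance is δ·R ≈ 1.838 × 6371 ≈ 11712 km, so the target fraction is f = 6600/11712 ≈ 0.564.
Interpolate at f ≈ 0.564 with slerp weights a = sin((1−f)δ)/sin δ ≈ 0.746, b = sin(fδ)/sin δ ≈ 0.892.
p = a·p₁ + b·p₂ ≈ (0.208, 0.848, 0.487); φ = arcsin(p_z) ≈ 29.16°, λ = atan2(p_y, p_x) ≈ 76.23°.

≈ (29°N, 76°E)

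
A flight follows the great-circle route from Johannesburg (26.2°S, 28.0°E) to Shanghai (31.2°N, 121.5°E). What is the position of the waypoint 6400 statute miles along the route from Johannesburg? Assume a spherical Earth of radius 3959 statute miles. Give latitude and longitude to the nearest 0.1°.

Write both endpoints as unit vectors p₁, p₂ with components (cos φ cos λ, cos φ sin λ, sin φ).
The central angle between the endpoints is δ = arccos(p₁·p₂) ≈ 1.850 rad (106.0°). The total great-circle distance is δ·R ≈ 1.850 × 3959 ≈ 7324 mi, so the target fraction is f = 6400/7324 ≈ 0.874.
Interpolate at f ≈ 0.874 with slerp weights a = sin((1−f)δ)/sin δ ≈ 0.241, b = sin(fδ)/sin δ ≈ 1.039.
p = a·p₁ + b·p₂ ≈ (-0.274, 0.859, 0.432); φ = arcsin(p_z) ≈ 25.60°, λ = atan2(p_y, p_x) ≈ 107.68°.

≈ (25.6°N, 107.7°E)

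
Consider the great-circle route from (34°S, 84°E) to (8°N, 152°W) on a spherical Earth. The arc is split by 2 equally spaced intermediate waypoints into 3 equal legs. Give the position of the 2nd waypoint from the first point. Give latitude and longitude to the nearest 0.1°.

≈ (15.7°S, 174.4°E)

From cos δ = sin φ₁ sin φ₂ + cos φ₁ cos φ₂ cos Δλ, the central angle is δ ≈ 2.138 rad (122.5°).
Interpolate at f = 2/3 with slerp weights a = sin((1−f)δ)/sin δ ≈ 0.775, b = sin(fδ)/sin δ ≈ 1.173.
p = a·p₁ + b·p₂ ≈ (-0.958, 0.094, -0.270); φ = arcsin(p_z) ≈ -15.67°, λ = atan2(p_y, p_x) ≈ 174.42°.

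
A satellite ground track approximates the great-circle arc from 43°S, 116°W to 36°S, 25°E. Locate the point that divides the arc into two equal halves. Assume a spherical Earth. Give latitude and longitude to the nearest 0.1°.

Write both endpoints as unit vectors p₁, p₂ with components (cos φ cos λ, cos φ sin λ, sin φ).
The central angle between the endpoints is δ = arccos(p₁·p₂) ≈ 1.630 rad (93.4°).
Interpolate at f = 1/2 with slerp weights a = sin((1−f)δ)/sin δ ≈ 0.729, b = sin(fδ)/sin δ ≈ 0.729.
p = a·p₁ + b·p₂ ≈ (0.301, -0.230, -0.926); φ = arcsin(p_z) ≈ -67.75°, λ = atan2(p_y, p_x) ≈ -37.40°.

≈ 67.8°S, 37.4°W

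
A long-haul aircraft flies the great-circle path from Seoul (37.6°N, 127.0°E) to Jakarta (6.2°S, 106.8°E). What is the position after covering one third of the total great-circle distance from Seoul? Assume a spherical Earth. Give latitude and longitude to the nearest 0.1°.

≈ 23.2°N, 119.0°E

From cos δ = sin φ₁ sin φ₂ + cos φ₁ cos φ₂ cos Δλ, the central angle is δ ≈ 0.832 rad (47.7°).
Interpolate at f = 1/3 with slerp weights a = sin((1−f)δ)/sin δ ≈ 0.712, b = sin(fδ)/sin δ ≈ 0.370.
p = a·p₁ + b·p₂ ≈ (-0.446, 0.803, 0.395); φ = arcsin(p_z) ≈ 23.25°, λ = atan2(p_y, p_x) ≈ 119.05°.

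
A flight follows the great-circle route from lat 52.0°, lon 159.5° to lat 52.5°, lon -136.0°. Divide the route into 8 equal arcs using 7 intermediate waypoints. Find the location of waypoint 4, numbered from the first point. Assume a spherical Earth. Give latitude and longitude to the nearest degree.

From cos δ = sin φ₁ sin φ₂ + cos φ₁ cos φ₂ cos Δλ, the central angle is δ ≈ 0.666 rad (38.1°).
Interpolate at f = 4/8 with slerp weights a = sin((1−f)δ)/sin δ ≈ 0.529, b = sin(fδ)/sin δ ≈ 0.529.
p = a·p₁ + b·p₂ ≈ (-0.537, -0.110, 0.837); φ = arcsin(p_z) ≈ 56.78°, λ = atan2(p_y, p_x) ≈ -168.45°.

≈ lat 57°, lon -168°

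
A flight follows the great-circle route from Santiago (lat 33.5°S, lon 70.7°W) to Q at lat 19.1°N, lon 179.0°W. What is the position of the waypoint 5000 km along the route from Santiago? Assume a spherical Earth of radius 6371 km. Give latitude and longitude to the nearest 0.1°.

Convert each endpoint to a unit vector on the sphere (x = cos φ cos λ, y = cos φ sin λ, z = sin φ).
The central angle between the endpoints is δ = arccos(p₁·p₂) ≈ 2.013 rad (115.3°). The total great-circle distance is δ·R ≈ 2.013 × 6371 ≈ 12825 km, so the target fraction is f = 5000/12825 ≈ 0.390.
Interpolate at f ≈ 0.390 with slerp weights a = sin((1−f)δ)/sin δ ≈ 1.042, b = sin(fδ)/sin δ ≈ 0.782.
p = a·p₁ + b·p₂ ≈ (-0.452, -0.833, -0.319); φ = arcsin(p_z) ≈ -18.62°, λ = atan2(p_y, p_x) ≈ -118.46°.

≈ lat 18.6°S, lon 118.5°W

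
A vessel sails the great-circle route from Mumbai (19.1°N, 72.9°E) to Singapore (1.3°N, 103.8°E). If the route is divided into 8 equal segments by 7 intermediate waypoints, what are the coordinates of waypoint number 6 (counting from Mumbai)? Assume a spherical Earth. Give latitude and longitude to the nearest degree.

From cos δ = sin φ₁ sin φ₂ + cos φ₁ cos φ₂ cos Δλ, the central angle is δ ≈ 0.613 rad (35.1°).
Interpolate at f = 6/8 with slerp weights a = sin((1−f)δ)/sin δ ≈ 0.265, b = sin(fδ)/sin δ ≈ 0.771.
p = a·p₁ + b·p₂ ≈ (-0.110, 0.988, 0.104); φ = arcsin(p_z) ≈ 5.99°, λ = atan2(p_y, p_x) ≈ 96.36°.

≈ (6°N, 96°E)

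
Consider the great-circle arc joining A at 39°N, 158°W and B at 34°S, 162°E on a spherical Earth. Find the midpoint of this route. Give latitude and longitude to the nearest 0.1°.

Convert each endpoint to a unit vector on the sphere (x = cos φ cos λ, y = cos φ sin λ, z = sin φ).
The central angle between the endpoints is δ = arccos(p₁·p₂) ≈ 1.429 rad (81.9°).
Interpolate at f = 1/2 with slerp weights a = sin((1−f)δ)/sin δ ≈ 0.662, b = sin(fδ)/sin δ ≈ 0.662.
p = a·p₁ + b·p₂ ≈ (-0.999, -0.023, 0.046); φ = arcsin(p_z) ≈ 2.66°, λ = atan2(p_y, p_x) ≈ -178.67°.

≈ 2.7°N, 178.7°W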